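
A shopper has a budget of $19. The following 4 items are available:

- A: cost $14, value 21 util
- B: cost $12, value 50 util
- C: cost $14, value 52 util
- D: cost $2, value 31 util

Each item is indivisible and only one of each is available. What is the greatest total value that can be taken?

Check high-value combinations within $19:
- C+D: cost 14+2=16, value 52+31=83
- B+D: cost 12+2=14, value 50+31=81
- C: cost 14, value 52
- A+D: cost 14+2=16, value 21+31=52
Best: 83 util.

83 util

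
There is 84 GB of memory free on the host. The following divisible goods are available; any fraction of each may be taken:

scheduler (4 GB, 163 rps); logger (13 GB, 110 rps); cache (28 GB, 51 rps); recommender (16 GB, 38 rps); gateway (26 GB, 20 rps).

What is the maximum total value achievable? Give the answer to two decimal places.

Take in order of value per unit:
- scheduler (163/4 per unit): all 4 → value 163, running total 163.00
- logger (110/13 per unit): all 13 → value 110, running total 273.00
- recommender (38/16 per unit): all 16 → value 38, running total 311.00
- cache (51/28 per unit): all 28 → value 51, running total 362.00
- gateway (20/26 per unit): 23 of 26 → value 23×20/26 = 17.6923, running total 379.69
Total 379.69.

379.69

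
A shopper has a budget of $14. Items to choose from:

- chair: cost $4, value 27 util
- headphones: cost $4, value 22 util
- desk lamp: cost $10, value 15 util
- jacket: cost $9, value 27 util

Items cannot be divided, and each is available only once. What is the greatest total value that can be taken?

54 util

Check high-value combinations within $14:
- chair+jacket: cost 4+9=13, value 27+27=54
- chair+headphones: cost 4+4=8, value 27+22=49
- headphones+jacket: cost 4+9=13, value 22+27=49
- chair+desk lamp: cost 4+10=14, value 27+15=42
Best: 54 util.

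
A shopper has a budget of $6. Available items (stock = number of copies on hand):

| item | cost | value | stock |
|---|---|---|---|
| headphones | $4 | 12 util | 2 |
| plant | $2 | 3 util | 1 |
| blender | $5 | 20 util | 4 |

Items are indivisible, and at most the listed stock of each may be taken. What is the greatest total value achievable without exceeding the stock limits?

20 util

Best selections within cost 6 and stock limits:
- 1×blender: cost 5, value 20
- 1×headphones + 1×plant: cost 6, value 15
- 1×headphones: cost 4, value 12
Best: 20 util.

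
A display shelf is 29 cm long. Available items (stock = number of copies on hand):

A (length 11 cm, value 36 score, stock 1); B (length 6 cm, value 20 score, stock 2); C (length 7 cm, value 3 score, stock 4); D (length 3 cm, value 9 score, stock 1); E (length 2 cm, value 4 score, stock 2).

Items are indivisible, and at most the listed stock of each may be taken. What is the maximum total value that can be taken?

Top feasible selections:
- 1×A + 2×B + 1×D + 1×E: length 28, value 89
- 1×A + 2×B + 1×D: length 26, value 85
- 1×A + 2×B + 2×E: length 27, value 84
Best: 89 score.

89 score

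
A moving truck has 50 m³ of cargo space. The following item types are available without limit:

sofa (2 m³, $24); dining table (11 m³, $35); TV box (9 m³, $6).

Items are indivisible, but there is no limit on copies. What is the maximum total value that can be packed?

Best value-per-unit is sofa at 24/2, and filling with it alone uses volume 25×2=50. No mix of the others beats 25×24 = 600.

$600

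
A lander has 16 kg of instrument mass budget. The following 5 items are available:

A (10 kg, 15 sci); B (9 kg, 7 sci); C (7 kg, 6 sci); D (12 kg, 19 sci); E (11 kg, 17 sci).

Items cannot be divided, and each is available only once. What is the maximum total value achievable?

Check high-value combinations within 16 kg:
- D: mass 12, value 19
- E: mass 11, value 17
- A: mass 10, value 15
- B+C: mass 9+7=16, value 7+6=13
Best: 19 sci.

19 sci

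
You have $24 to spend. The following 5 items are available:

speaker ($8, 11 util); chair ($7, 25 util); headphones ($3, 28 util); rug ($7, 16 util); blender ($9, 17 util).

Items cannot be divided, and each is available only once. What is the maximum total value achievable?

Check high-value combinations within $24:
- chair+headphones+blender: cost 7+3+9=19, value 25+28+17=70
- chair+headphones+rug: cost 7+3+7=17, value 25+28+16=69
- speaker+chair+headphones: cost 8+7+3=18, value 11+25+28=64
- headphones+rug+blender: cost 3+7+9=19, value 28+16+17=61
- chair+rug+blender: cost 7+7+9=23, value 25+16+17=58
Best: 70 util.

70 util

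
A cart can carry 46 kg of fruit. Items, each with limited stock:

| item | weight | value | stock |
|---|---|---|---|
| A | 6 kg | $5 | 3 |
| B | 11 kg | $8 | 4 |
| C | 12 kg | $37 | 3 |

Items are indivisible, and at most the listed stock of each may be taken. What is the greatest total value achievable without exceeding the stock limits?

Top feasible selections:
- 1×A + 3×C: weight 42, value 116
- 3×C: weight 36, value 111
- 2×B + 2×C: weight 46, value 90
Best: $116.

$116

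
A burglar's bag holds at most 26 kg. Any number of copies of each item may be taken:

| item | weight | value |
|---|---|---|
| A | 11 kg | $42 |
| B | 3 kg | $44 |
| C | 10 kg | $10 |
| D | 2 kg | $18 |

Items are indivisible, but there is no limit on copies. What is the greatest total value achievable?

$370

Best value-per-unit is B at 44/3; filling with it alone gives 8×44 = 352.
Optimal mix: 8×B + 1×D → weight 26, value 370.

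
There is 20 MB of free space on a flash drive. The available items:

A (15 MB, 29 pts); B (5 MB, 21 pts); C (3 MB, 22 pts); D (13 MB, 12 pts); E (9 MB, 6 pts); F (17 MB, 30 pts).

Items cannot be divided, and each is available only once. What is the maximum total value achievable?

52 pts

This is a 0/1 knapsack; check combinations near the capacity.
- C+F: size 3+17=20, value 22+30=52
- A+C: size 15+3=18, value 29+22=51
- A+B: size 15+5=20, value 29+21=50
Best: 52 pts.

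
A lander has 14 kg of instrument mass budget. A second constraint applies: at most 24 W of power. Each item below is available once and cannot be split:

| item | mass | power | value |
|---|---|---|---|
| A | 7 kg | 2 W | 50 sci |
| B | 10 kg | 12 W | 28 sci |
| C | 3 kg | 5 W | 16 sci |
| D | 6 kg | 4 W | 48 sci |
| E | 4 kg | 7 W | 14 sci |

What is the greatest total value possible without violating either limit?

Feasible sets respecting both limits:
- A+D: mass 13, power 6, value 98
- A+C+E: mass 14, power 14, value 80
- C+D+E: mass 13, power 16, value 78
Best: 98 sci.

98 sci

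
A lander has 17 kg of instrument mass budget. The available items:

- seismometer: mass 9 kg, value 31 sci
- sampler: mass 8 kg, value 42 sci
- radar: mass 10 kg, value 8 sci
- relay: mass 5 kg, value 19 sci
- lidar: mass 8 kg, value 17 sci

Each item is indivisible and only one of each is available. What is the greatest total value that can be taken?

73 sci

This is a 0/1 knapsack; check combinations near the capacity.
- seismometer+sampler: mass 9+8=17, value 31+42=73
- sampler+relay: mass 8+5=13, value 42+19=61
- sampler+lidar: mass 8+8=16, value 42+17=59
- seismometer+relay: mass 9+5=14, value 31+19=50
- seismometer+lidar: mass 9+8=17, value 31+17=48
Best: 73 sci.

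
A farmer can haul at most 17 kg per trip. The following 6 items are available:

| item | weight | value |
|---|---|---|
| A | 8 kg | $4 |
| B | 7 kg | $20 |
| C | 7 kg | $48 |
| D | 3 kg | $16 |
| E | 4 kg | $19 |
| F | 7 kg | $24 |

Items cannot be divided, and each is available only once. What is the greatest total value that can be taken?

Check high-value combinations within 17 kg:
- C+D+F: weight 7+3+7=17, value 48+16+24=88
- B+C+D: weight 7+7+3=17, value 20+48+16=84
- C+D+E: weight 7+3+4=14, value 48+16+19=83
- C+F: weight 7+7=14, value 48+24=72
- B+C: weight 7+7=14, value 20+48=68
Best: $88.

$88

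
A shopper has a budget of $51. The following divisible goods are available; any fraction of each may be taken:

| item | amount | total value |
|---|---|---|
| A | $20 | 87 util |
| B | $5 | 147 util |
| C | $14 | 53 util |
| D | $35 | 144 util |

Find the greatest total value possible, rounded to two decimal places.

340.97

Take in order of value per unit:
- B (147/5 per unit): all 5 → value 147, running total 147.00
- A (87/20 per unit): all 20 → value 87, running total 234.00
- D (144/35 per unit): 26 of 35 → value 26×144/35 = 106.9714, running total 340.97
Total 340.97.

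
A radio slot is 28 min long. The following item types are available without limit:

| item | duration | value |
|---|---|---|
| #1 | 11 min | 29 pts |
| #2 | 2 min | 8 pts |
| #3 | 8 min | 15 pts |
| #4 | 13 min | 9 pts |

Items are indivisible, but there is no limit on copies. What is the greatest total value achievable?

112 pts

Best value-per-unit is #2 at 8/2, and filling with it alone uses duration 14×2=28. No mix of the others beats 14×8 = 112.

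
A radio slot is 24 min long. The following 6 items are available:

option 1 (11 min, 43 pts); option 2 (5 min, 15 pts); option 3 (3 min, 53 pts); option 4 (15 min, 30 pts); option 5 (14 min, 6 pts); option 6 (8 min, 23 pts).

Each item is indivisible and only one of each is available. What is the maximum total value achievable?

119 pts

This is a 0/1 knapsack; check combinations near the capacity.
- option 1+option 3+option 6: duration 11+3+8=22, value 43+53+23=119
- option 1+option 2+option 3: duration 11+5+3=19, value 43+15+53=111
- option 2+option 3+option 4: duration 5+3+15=23, value 15+53+30=98
- option 1+option 3: duration 11+3=14, value 43+53=96
- option 2+option 3+option 6: duration 5+3+8=16, value 15+53+23=91
Best: 119 pts.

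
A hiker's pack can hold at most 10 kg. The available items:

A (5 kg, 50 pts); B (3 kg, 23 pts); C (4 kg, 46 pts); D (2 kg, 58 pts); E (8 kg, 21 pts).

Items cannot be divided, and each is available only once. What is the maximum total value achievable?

131 pts

This is a 0/1 knapsack; check combinations near the capacity.
- A+B+D: weight 5+3+2=10, value 50+23+58=131
- B+C+D: weight 3+4+2=9, value 23+46+58=127
- A+D: weight 5+2=7, value 50+58=108
- C+D: weight 4+2=6, value 46+58=104
- A+C: weight 5+4=9, value 50+46=96
Best: 131 pts.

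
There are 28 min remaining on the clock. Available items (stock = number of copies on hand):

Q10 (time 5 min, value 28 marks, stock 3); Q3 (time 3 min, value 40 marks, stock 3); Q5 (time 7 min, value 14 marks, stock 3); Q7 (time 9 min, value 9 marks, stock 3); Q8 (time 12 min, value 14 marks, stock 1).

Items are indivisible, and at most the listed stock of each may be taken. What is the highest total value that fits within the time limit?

Top feasible selections:
- 3×Q10 + 3×Q3: time 24, value 204
- 2×Q10 + 3×Q3 + 1×Q5: time 26, value 190
- 2×Q10 + 3×Q3 + 1×Q7: time 28, value 185
Best: 204 marks.

204 marks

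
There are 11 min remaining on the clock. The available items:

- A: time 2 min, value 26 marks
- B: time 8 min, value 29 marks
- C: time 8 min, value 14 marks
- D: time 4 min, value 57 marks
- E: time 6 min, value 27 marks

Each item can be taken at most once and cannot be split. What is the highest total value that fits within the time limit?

84 marks

Check high-value combinations within 11 min:
- D+E: time 4+6=10, value 57+27=84
- A+D: time 2+4=6, value 26+57=83
- D: time 4, value 57
- A+B: time 2+8=10, value 26+29=55
- A+E: time 2+6=8, value 26+27=53
Best: 84 marks.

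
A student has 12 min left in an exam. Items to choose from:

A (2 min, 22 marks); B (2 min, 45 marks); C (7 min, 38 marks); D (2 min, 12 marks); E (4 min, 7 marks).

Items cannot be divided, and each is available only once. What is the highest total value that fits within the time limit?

105 marks

Check high-value combinations within 12 min:
- A+B+C: time 2+2+7=11, value 22+45+38=105
- B+C+D: time 2+7+2=11, value 45+38+12=95
- A+B+D+E: time 2+2+2+4=10, value 22+45+12+7=86
- B+C: time 2+7=9, value 45+38=83
- A+B+D: time 2+2+2=6, value 22+45+12=79
Best: 105 marks.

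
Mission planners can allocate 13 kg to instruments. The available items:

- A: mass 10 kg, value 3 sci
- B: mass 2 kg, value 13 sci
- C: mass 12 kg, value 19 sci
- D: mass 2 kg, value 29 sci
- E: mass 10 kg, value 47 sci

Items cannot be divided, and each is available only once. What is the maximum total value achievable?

This is a 0/1 knapsack; check combinations near the capacity.
- D+E: mass 2+10=12, value 29+47=76
- B+E: mass 2+10=12, value 13+47=60
- E: mass 10, value 47
- B+D: mass 2+2=4, value 13+29=42
Best: 76 sci.

76 sci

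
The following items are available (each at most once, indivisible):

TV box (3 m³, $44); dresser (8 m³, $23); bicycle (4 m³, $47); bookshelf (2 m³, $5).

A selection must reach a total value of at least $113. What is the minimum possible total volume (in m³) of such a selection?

Subsets with value ≥ 113, sorted by total volume:
- TV box+dresser+bicycle: volume 15, value 114
- TV box+dresser+bicycle+bookshelf: volume 17, value 119
Minimum volume: 15 m³.

15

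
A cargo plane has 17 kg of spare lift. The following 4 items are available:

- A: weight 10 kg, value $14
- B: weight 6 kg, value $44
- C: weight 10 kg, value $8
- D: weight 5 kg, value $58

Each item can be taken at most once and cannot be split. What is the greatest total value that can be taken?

This is a 0/1 knapsack; check combinations near the capacity.
- B+D: weight 6+5=11, value 44+58=102
- A+D: weight 10+5=15, value 14+58=72
- C+D: weight 10+5=15, value 8+58=66
- D: weight 5, value 58
- A+B: weight 10+6=16, value 14+44=58
Best: $102.

$102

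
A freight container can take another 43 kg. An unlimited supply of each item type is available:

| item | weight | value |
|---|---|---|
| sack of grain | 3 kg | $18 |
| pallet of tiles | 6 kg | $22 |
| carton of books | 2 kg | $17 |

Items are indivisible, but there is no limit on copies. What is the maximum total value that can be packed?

Best value-per-unit is carton of books at 17/2; filling with it alone gives 21×17 = 357.
Optimal mix: 1×sack of grain + 20×carton of books → weight 43, value 358.

$358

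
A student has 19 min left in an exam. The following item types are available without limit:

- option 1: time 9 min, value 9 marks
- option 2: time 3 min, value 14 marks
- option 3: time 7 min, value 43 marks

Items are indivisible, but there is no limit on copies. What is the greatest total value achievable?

Best value-per-unit is option 3 at 43/7; filling with it alone gives 2×43 = 86.
Optimal mix: 1×option 2 + 2×option 3 → time 17, value 100.

100 marks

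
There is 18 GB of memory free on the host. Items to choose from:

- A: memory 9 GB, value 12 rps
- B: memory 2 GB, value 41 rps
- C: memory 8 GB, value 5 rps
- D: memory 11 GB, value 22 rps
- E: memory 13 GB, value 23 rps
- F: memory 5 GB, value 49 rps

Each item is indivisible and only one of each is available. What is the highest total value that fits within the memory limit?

This is a 0/1 knapsack; check combinations near the capacity.
- B+D+F: memory 2+11+5=18, value 41+22+49=112
- A+B+F: memory 9+2+5=16, value 12+41+49=102
- B+C+F: memory 2+8+5=15, value 41+5+49=95
- B+F: memory 2+5=7, value 41+49=90
Best: 112 rps.

112 rps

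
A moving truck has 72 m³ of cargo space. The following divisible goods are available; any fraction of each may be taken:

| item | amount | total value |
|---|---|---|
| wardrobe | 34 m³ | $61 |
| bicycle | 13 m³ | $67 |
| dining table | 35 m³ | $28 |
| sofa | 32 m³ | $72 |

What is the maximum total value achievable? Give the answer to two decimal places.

187.44

Take in order of value per unit:
- bicycle (67/13 per unit): all 13 → value 67, running total 67.00
- sofa (72/32 per unit): all 32 → value 72, running total 139.00
- wardrobe (61/34 per unit): 27 of 34 → value 27×61/34 = 48.4412, running total 187.44
Total 187.44.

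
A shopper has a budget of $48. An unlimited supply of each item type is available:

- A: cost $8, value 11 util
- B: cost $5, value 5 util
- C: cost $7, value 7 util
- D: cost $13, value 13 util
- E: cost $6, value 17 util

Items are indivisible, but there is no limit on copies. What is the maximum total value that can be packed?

Best value-per-unit is E at 17/6, and filling with it alone uses cost 8×6=48. No mix of the others beats 8×17 = 136.

136 util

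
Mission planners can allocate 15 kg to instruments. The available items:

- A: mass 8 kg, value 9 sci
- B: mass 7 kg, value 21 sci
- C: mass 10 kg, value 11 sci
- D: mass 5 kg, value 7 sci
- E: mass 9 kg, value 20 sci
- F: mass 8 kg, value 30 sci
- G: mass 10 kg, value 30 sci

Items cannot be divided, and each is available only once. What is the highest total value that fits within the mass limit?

Check high-value combinations within 15 kg:
- B+F: mass 7+8=15, value 21+30=51
- D+F: mass 5+8=13, value 7+30=37
- D+G: mass 5+10=15, value 7+30=37
Best: 51 sci.

51 sci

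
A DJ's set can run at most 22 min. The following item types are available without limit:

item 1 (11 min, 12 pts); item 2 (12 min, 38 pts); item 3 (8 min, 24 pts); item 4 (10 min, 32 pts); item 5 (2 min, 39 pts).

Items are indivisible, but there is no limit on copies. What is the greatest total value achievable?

429 pts

Best value-per-unit is item 5 at 39/2, and filling with it alone uses duration 11×2=22. No mix of the others beats 11×39 = 429.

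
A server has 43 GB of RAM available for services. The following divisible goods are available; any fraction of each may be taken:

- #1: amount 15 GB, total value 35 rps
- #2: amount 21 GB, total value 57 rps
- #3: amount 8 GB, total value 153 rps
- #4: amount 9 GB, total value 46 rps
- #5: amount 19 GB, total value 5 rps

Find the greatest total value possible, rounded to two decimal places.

Take in order of value per unit:
- #3 (153/8 per unit): all 8 → value 153, running total 153.00
- #4 (46/9 per unit): all 9 → value 46, running total 199.00
- #2 (57/21 per unit): all 21 → value 57, running total 256.00
- #1 (35/15 per unit): 5 of 15 → value 5×35/15 = 11.6667, running total 267.67
Total 267.67.

267.67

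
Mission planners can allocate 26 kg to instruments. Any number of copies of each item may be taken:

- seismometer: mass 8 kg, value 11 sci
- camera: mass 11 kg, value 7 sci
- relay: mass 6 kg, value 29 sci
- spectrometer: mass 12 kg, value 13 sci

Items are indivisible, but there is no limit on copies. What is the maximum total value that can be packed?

Best value-per-unit is relay at 29/6, and filling with it alone uses mass 4×6=24. No mix of the others beats 4×29 = 116.

116 sci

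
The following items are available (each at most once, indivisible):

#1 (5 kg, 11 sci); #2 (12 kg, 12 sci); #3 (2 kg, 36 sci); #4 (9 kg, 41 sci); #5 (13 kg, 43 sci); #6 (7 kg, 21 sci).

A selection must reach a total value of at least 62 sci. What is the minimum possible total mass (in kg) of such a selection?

11

Subsets with value ≥ 62, sorted by total mass:
- #3+#4: mass 11, value 77
- #1+#3+#6: mass 14, value 68
- #3+#5: mass 15, value 79
- #1+#3+#4: mass 16, value 88
Minimum mass: 11 kg.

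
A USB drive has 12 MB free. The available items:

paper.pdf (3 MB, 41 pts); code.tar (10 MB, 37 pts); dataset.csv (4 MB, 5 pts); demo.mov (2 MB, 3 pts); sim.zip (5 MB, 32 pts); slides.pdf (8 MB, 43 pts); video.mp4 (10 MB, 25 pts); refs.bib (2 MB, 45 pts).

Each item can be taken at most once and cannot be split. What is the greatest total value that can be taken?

121 pts

This is a 0/1 knapsack; check combinations near the capacity.
- paper.pdf+demo.mov+sim.zip+refs.bib: size 3+2+5+2=12, value 41+3+32+45=121
- paper.pdf+sim.zip+refs.bib: size 3+5+2=10, value 41+32+45=118
- paper.pdf+dataset.csv+demo.mov+refs.bib: size 3+4+2+2=11, value 41+5+3+45=94
- paper.pdf+dataset.csv+refs.bib: size 3+4+2=9, value 41+5+45=91
Best: 121 pts.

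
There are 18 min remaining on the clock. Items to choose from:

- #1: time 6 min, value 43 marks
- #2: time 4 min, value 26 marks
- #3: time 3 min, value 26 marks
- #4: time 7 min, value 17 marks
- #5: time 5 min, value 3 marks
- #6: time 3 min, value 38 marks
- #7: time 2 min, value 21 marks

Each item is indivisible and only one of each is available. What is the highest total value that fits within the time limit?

154 marks

This is a 0/1 knapsack; check combinations near the capacity.
- #1+#2+#3+#6+#7: time 6+4+3+3+2=18, value 43+26+26+38+21=154
- #1+#2+#3+#6: time 6+4+3+3=16, value 43+26+26+38=133
- #1+#3+#6+#7: time 6+3+3+2=14, value 43+26+38+21=128
- #1+#2+#6+#7: time 6+4+3+2=15, value 43+26+38+21=128
- #1+#4+#6+#7: time 6+7+3+2=18, value 43+17+38+21=119
Best: 154 marks.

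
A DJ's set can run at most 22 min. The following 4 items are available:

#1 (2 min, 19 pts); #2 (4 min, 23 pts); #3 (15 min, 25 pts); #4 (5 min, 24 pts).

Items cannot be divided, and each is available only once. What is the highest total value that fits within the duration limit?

68 pts

This is a 0/1 knapsack; check combinations near the capacity.
- #1+#3+#4: duration 2+15+5=22, value 19+25+24=68
- #1+#2+#3: duration 2+4+15=21, value 19+23+25=67
- #1+#2+#4: duration 2+4+5=11, value 19+23+24=66
- #3+#4: duration 15+5=20, value 25+24=49
Best: 68 pts.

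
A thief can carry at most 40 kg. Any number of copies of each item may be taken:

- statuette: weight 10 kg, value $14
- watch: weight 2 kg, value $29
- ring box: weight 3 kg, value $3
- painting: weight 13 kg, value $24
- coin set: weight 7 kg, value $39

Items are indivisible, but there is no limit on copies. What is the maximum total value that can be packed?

Best value-per-unit is watch at 29/2, and filling with it alone uses weight 20×2=40. No mix of the others beats 20×29 = 580.

$580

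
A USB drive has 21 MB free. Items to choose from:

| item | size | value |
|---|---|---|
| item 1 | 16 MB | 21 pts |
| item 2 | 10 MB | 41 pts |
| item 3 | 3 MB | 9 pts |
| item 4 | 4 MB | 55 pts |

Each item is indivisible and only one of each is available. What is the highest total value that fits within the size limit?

Check high-value combinations within 21 MB:
- item 2+item 3+item 4: size 10+3+4=17, value 41+9+55=105
- item 2+item 4: size 10+4=14, value 41+55=96
- item 1+item 4: size 16+4=20, value 21+55=76
- item 3+item 4: size 3+4=7, value 9+55=64
Best: 105 pts.

105 pts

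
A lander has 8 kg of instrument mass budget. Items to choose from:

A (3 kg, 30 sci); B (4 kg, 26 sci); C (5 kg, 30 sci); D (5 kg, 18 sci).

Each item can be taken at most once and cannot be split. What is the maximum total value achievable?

This is a 0/1 knapsack; check combinations near the capacity.
- A+C: mass 3+5=8, value 30+30=60
- A+B: mass 3+4=7, value 30+26=56
- A+D: mass 3+5=8, value 30+18=48
- A: mass 3, value 30
- C: mass 5, value 30
Best: 60 sci.

60 sci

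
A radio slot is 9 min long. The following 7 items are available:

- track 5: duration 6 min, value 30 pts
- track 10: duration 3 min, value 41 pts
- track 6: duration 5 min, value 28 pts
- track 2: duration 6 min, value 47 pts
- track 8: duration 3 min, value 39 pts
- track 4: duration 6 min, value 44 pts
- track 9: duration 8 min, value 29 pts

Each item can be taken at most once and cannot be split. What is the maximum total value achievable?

88 pts

Check high-value combinations within 9 min:
- track 10+track 2: duration 3+6=9, value 41+47=88
- track 2+track 8: duration 6+3=9, value 47+39=86
- track 10+track 4: duration 3+6=9, value 41+44=85
- track 8+track 4: duration 3+6=9, value 39+44=83
- track 10+track 8: duration 3+3=6, value 41+39=80
Best: 88 pts.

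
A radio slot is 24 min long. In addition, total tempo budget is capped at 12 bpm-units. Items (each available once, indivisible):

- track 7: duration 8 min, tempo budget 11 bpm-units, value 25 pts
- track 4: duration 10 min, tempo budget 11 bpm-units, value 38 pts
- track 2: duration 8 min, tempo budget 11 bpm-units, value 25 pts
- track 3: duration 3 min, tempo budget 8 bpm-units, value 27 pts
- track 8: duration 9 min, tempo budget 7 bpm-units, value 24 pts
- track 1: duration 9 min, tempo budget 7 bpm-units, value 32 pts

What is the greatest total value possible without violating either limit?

Feasible sets respecting both limits:
- track 4: duration 10, tempo budget 11, value 38
- track 1: duration 9, tempo budget 7, value 32
- track 3: duration 3, tempo budget 8, value 27
- track 7: duration 8, tempo budget 11, value 25
Best: 38 pts.

38 pts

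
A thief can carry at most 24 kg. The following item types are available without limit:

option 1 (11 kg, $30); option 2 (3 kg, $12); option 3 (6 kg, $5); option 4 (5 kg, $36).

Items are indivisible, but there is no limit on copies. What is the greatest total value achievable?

$156

Best value-per-unit is option 4 at 36/5; filling with it alone gives 4×36 = 144.
Optimal mix: 1×option 2 + 4×option 4 → weight 23, value 156.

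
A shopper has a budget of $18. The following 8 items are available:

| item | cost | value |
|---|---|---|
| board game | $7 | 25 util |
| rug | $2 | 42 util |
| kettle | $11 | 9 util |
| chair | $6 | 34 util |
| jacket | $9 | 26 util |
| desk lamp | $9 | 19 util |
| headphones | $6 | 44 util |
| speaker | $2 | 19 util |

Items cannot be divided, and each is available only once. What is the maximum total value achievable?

139 util

Check high-value combinations within $18:
- rug+chair+headphones+speaker: cost 2+6+6+2=16, value 42+34+44+19=139
- board game+rug+headphones+speaker: cost 7+2+6+2=17, value 25+42+44+19=130
- rug+chair+headphones: cost 2+6+6=14, value 42+34+44=120
Best: 139 util.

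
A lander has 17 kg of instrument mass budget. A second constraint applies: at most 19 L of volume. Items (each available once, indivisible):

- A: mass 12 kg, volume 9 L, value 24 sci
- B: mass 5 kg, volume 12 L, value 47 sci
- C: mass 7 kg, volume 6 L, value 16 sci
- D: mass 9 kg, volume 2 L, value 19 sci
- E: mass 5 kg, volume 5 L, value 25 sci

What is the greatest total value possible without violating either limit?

Feasible sets respecting both limits:
- B+E: mass 10, volume 17, value 72
- B+D: mass 14, volume 14, value 66
- B+C: mass 12, volume 18, value 63
- A+E: mass 17, volume 14, value 49
Best: 72 sci.

72 sci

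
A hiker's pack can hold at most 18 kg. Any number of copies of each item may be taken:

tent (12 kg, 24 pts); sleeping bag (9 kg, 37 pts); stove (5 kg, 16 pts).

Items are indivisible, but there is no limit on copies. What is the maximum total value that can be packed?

74 pts

Best value-per-unit is sleeping bag at 37/9, and filling with it alone uses weight 2×9=18. No mix of the others beats 2×37 = 74.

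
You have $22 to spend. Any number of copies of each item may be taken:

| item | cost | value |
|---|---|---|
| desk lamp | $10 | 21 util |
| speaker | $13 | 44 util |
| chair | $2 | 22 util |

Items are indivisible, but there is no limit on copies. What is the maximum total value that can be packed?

Best value-per-unit is chair at 22/2, and filling with it alone uses cost 11×2=22. No mix of the others beats 11×22 = 242.

242 util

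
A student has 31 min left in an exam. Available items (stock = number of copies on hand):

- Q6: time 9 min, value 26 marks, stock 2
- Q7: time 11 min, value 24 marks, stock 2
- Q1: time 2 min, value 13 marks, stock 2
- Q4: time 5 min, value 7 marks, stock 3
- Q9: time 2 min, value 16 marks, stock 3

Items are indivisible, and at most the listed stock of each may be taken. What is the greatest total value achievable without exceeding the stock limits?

126 marks

Best selections within time 31 and stock limits:
- 2×Q6 + 2×Q1 + 3×Q9: time 28, value 126
- 1×Q6 + 1×Q7 + 2×Q1 + 3×Q9: time 30, value 124
Best: 126 marks.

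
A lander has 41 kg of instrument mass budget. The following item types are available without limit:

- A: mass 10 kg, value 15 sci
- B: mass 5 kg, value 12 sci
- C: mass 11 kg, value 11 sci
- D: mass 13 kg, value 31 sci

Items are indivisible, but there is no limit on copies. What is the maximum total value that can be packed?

Best value-per-unit is B at 12/5; filling with it alone gives 8×12 = 96.
Optimal mix: 3×B + 2×D → mass 41, value 98.

98 sci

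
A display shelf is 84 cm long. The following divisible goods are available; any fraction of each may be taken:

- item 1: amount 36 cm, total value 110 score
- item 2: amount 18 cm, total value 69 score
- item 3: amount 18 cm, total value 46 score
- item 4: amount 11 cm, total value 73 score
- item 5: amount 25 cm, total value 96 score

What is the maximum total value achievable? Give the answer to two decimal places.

Take in order of value per unit:
- item 4 (73/11 per unit): all 11 → value 73, running total 73.00
- item 5 (96/25 per unit): all 25 → value 96, running total 169.00
- item 2 (69/18 per unit): all 18 → value 69, running total 238.00
- item 1 (110/36 per unit): 30 of 36 → value 30×110/36 = 91.6667, running total 329.67
Total 329.67.

329.67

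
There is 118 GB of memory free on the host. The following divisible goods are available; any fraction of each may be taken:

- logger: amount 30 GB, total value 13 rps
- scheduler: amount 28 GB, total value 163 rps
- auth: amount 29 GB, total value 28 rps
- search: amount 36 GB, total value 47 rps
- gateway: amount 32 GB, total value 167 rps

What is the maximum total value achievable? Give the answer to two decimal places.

398.24

Take in order of value per unit:
- scheduler (163/28 per unit): all 28 → value 163, running total 163.00
- gateway (167/32 per unit): all 32 → value 167, running total 330.00
- search (47/36 per unit): all 36 → value 47, running total 377.00
- auth (28/29 per unit): 22 of 29 → value 22×28/29 = 21.2414, running total 398.24
Total 398.24.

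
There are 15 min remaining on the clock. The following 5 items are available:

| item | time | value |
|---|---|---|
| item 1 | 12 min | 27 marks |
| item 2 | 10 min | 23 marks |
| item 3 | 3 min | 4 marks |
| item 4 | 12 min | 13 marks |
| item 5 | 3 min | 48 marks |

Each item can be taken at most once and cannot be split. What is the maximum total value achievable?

Check high-value combinations within 15 min:
- item 1+item 5: time 12+3=15, value 27+48=75
- item 2+item 5: time 10+3=13, value 23+48=71
- item 4+item 5: time 12+3=15, value 13+48=61
- item 3+item 5: time 3+3=6, value 4+48=52
- item 5: time 3, value 48
Best: 75 marks.

75 marks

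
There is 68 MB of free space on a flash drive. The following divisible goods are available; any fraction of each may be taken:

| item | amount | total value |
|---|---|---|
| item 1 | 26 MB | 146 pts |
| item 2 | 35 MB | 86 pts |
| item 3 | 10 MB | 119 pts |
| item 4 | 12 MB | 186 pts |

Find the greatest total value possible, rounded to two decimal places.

500.14

Take in order of value per unit:
- item 4 (186/12 per unit): all 12 → value 186, running total 186.00
- item 3 (119/10 per unit): all 10 → value 119, running total 305.00
- item 1 (146/26 per unit): all 26 → value 146, running total 451.00
- item 2 (86/35 per unit): 20 of 35 → value 20×86/35 = 49.1429, running total 500.14
Total 500.14.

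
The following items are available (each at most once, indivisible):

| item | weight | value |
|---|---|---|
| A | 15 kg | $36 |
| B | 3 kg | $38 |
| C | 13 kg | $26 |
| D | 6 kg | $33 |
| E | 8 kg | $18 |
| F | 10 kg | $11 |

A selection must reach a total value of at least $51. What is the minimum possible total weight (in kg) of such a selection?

Subsets with value ≥ 51, sorted by total weight:
- B+D: weight 9, value 71
- B+E: weight 11, value 56
- D+E: weight 14, value 51
- B+C: weight 16, value 64
Minimum weight: 9 kg.

9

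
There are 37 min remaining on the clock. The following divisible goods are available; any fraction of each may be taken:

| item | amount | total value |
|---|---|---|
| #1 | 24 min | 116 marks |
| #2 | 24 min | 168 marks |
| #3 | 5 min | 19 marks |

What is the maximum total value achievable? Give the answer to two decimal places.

Take in order of value per unit:
- #2 (168/24 per unit): all 24 → value 168, running total 168.00
- #1 (116/24 per unit): 13 of 24 → value 13×116/24 = 62.8333, running total 230.83
Total 230.83.

230.83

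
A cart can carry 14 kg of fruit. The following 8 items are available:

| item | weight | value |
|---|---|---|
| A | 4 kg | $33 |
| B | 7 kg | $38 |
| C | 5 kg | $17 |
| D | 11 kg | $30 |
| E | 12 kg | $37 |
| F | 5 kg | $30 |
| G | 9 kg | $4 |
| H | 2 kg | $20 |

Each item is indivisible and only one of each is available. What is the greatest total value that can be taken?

Check high-value combinations within 14 kg:
- A+B+H: weight 4+7+2=13, value 33+38+20=91
- B+F+H: weight 7+5+2=14, value 38+30+20=88
- A+F+H: weight 4+5+2=11, value 33+30+20=83
- A+C+F: weight 4+5+5=14, value 33+17+30=80
Best: $91.

$91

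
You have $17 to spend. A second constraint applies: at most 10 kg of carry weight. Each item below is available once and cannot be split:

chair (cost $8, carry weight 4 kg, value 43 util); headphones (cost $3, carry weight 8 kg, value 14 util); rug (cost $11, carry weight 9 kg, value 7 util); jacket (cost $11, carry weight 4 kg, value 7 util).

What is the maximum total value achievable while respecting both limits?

43 util

Feasible sets respecting both limits:
- chair: cost 8, carry weight 4, value 43
- headphones: cost 3, carry weight 8, value 14
- rug: cost 11, carry weight 9, value 7
- jacket: cost 11, carry weight 4, value 7
Best: 43 util.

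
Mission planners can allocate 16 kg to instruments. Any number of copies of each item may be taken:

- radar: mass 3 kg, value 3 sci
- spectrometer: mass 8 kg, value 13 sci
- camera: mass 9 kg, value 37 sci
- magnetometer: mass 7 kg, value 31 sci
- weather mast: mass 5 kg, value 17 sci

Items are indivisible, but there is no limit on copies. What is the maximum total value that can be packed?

Best value-per-unit is magnetometer at 31/7; filling with it alone gives 2×31 = 62.
Optimal mix: 1×camera + 1×magnetometer → mass 16, value 68.

68 sci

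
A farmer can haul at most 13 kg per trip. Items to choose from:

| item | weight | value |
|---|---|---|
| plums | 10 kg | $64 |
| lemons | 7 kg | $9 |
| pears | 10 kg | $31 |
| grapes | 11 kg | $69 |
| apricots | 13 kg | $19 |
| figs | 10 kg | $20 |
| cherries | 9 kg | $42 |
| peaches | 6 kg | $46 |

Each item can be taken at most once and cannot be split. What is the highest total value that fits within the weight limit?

$69

This is a 0/1 knapsack; check combinations near the capacity.
- grapes: weight 11, value 69
- plums: weight 10, value 64
- lemons+peaches: weight 7+6=13, value 9+46=55
- peaches: weight 6, value 46
- cherries: weight 9, value 42
Best: $69.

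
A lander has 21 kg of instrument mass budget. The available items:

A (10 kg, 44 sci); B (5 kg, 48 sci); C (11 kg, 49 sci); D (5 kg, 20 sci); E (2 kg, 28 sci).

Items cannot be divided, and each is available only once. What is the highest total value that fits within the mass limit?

125 sci

Check high-value combinations within 21 kg:
- B+C+E: mass 5+11+2=18, value 48+49+28=125
- A+B+E: mass 10+5+2=17, value 44+48+28=120
- B+C+D: mass 5+11+5=21, value 48+49+20=117
- A+B+D: mass 10+5+5=20, value 44+48+20=112
Best: 125 sci.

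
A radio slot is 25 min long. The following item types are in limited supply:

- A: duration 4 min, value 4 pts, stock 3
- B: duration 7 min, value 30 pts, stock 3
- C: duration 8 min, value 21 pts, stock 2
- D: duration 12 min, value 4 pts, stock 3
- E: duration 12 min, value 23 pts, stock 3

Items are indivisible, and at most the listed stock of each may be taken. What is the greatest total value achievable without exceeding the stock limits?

94 pts

Top feasible selections:
- 1×A + 3×B: duration 25, value 94
- 3×B: duration 21, value 90
- 2×B + 1×C: duration 22, value 81
- 1×B + 2×C: duration 23, value 72
Best: 94 pts.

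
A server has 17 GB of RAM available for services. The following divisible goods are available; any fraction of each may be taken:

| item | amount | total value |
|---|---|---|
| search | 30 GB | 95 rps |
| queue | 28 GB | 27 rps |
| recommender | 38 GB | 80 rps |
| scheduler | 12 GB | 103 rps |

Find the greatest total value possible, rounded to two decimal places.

118.83

Take in order of value per unit:
- scheduler (103/12 per unit): all 12 → value 103, running total 103.00
- search (95/30 per unit): 5 of 30 → value 5×95/30 = 15.8333, running total 118.83
Total 118.83.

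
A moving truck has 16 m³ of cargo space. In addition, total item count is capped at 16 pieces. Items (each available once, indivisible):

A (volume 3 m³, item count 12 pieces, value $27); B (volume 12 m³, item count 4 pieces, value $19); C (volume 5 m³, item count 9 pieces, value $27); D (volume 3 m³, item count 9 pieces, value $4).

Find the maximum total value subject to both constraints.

Feasible sets respecting both limits:
- A+B: volume 15, item count 16, value 46
- A: volume 3, item count 12, value 27
- C: volume 5, item count 9, value 27
Best: $46.

$46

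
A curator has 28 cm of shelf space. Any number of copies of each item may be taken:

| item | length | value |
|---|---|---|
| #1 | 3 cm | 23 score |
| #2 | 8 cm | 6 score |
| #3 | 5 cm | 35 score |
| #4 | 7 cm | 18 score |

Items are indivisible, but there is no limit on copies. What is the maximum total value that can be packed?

Best value-per-unit is #1 at 23/3; filling with it alone gives 9×23 = 207.
Optimal mix: 6×#1 + 2×#3 → length 28, value 208.

208 score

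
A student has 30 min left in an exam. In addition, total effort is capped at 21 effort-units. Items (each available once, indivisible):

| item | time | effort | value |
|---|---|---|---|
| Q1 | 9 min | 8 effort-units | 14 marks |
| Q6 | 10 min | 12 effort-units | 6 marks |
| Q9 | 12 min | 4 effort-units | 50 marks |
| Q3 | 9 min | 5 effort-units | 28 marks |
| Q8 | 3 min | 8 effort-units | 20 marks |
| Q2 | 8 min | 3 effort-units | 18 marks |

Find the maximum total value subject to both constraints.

Feasible sets respecting both limits:
- Q9+Q3+Q8: time 24, effort 17, value 98
- Q9+Q3+Q2: time 29, effort 12, value 96
- Q1+Q9+Q3: time 30, effort 17, value 92
Best: 98 marks.

98 marks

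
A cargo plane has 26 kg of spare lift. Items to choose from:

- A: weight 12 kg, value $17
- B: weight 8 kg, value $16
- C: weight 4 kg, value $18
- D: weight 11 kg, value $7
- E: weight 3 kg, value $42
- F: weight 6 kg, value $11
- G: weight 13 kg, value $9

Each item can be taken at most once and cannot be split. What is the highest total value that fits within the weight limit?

Check high-value combinations within 26 kg:
- A+C+E+F: weight 12+4+3+6=25, value 17+18+42+11=88
- B+C+E+F: weight 8+4+3+6=21, value 16+18+42+11=87
- B+C+D+E: weight 8+4+11+3=26, value 16+18+7+42=83
- C+E+F+G: weight 4+3+6+13=26, value 18+42+11+9=80
Best: $88.

$88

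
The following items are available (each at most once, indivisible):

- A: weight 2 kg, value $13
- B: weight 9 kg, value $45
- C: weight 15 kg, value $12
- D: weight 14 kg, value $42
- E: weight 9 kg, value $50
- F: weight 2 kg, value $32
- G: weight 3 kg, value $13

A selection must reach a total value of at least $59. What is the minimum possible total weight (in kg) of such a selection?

11

Subsets with value ≥ 59, sorted by total weight:
- E+F: weight 11, value 82
- B+F: weight 11, value 77
- A+E: weight 11, value 63
Minimum weight: 11 kg.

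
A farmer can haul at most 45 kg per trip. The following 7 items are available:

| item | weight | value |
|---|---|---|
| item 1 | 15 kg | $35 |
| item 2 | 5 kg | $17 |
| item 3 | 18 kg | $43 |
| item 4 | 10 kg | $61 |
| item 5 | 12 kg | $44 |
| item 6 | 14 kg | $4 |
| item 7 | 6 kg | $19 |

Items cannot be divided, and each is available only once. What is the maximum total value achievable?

$165

Check high-value combinations within 45 kg:
- item 2+item 3+item 4+item 5: weight 5+18+10+12=45, value 17+43+61+44=165
- item 1+item 4+item 5+item 7: weight 15+10+12+6=43, value 35+61+44+19=159
- item 1+item 2+item 4+item 5: weight 15+5+10+12=42, value 35+17+61+44=157
- item 3+item 4+item 5: weight 18+10+12=40, value 43+61+44=148
Best: $165.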